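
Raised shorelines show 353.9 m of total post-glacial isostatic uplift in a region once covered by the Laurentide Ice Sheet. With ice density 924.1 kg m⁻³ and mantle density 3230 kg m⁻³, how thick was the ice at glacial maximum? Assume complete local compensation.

1240 m

u = t ρ_ice/ρ_m → t = u ρ_m/ρ_ice = 353.9 m × 3230/924.1 = 1240 m.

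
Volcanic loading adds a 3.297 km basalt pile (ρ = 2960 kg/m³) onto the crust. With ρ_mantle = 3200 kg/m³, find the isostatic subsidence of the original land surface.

Subaerial loading: s = t ρ_load / ρ_m.
s = 3.297 km × 2960/3200 = 3.05 km.

3.05 km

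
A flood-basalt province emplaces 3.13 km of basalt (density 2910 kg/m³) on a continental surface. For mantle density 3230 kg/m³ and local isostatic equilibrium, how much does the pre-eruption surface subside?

Subaerial loading: s = t ρ_load / ρ_m.
s = 3.13 km × 2910/3230 = 2.82 km.

2.82 km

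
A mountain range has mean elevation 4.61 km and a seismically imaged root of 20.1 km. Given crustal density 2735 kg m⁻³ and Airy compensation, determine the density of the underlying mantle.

Airy balance: ρ_c h = (ρ_m − ρ_c) r → ρ_m = ρ_c (1 + h/r).
ρ_m = 2735 × (1 + 4.61 km/20.1 km) = 3360 kg m⁻³.

3360 kg m⁻³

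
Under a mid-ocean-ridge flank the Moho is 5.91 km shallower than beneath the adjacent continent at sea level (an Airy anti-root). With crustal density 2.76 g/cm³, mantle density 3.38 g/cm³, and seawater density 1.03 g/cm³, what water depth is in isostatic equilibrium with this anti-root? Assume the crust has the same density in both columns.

2.12 km

Replacing a thickness d of crust by seawater at the top must be balanced by replacing crust with mantle at the base: d (ρ_c − ρ_w) = a (ρ_m − ρ_c).
d = a (ρ_m − ρ_c)/(ρ_c − ρ_w) = 5.91 km × 0.62/1.73 = 2.12 km.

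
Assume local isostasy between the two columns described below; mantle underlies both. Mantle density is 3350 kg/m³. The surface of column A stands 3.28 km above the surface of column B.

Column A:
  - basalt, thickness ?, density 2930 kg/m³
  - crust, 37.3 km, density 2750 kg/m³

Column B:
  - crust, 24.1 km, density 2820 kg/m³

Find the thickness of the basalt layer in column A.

Take the compensation level at the base of the deeper column (depth z_c below the surface of column A) and equate Σ ρ_i t_i down to z_c; mantle fills any gap and the z_c terms cancel.
Column A: x×2930 + 37.3×2750 + (z_c − 37.3 − x)×3350
Column B: 3.28×0 + 24.1×2820 + (z_c − 3.28 − 24.1)×3350
The z_c×3350 term appears on both sides and cancels. Collect the known terms of each column as K = Σ(ρt)_known − 3350 × (depth of known layers): K_A = 102575 − 3350×37.3 = −22380; K_B = 67962 − 3350×(3.28 + 24.1) = −23761.
Balance: K_A − x×(3350 − 2930) = K_B, so x = (K_A − K_B)/(3350 − 2930) = 1381/420 = 3.29 km.

3.29 km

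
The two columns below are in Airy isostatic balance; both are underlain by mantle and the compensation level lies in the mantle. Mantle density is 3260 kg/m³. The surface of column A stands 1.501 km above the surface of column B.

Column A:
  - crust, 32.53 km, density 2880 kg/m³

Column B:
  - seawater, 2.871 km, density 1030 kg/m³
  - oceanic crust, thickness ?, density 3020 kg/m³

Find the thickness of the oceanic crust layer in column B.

4.44 km

Take the compensation level at the base of the deeper column (depth z_c below the surface of column A) and equate Σ ρ_i t_i down to z_c; mantle fills any gap and the z_c terms cancel.
Column A: 32.53×2880 + (z_c − 32.53)×3260
Column B: 1.501×0 + 2.871×1030 + x×3020 + (z_c − 1.501 − 2.871 − x)×3260
The z_c×3260 term appears on both sides and cancels. Collect the known terms of each column as K = Σ(ρt)_known − 3260 × (depth of known layers): K_A = 93686.4 − 3260×32.53 = −12361.4; K_B = 2957.13 − 3260×(1.501 + 2.871) = −11295.59.
Balance: K_A = K_B − x×(3260 − 3020), so x = (K_B − K_A)/(3260 − 3020) = 1065.81/240 = 4.44 km.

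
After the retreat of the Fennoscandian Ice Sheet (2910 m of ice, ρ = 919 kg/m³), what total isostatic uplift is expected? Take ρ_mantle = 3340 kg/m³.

801 m

Removing the load lets mantle flow back in; uplift u satisfies ρ_ice t = ρ_m u.
u = t ρ_ice/ρ_m = 2910 m × 919/3340 = 801 m.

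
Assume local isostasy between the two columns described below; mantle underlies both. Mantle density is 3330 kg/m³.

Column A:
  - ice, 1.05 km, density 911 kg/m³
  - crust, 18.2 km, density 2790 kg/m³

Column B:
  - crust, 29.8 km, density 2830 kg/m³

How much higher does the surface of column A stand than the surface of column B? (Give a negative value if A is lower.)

For any compensation level in the mantle, the mantle terms cancel and isostasy reduces to e = (Σt_A − Σt_B) − (Σ(ρt)_A − Σ(ρt)_B) / ρ_m.
Σt_A = 19.25 km; Σt_B = 29.8 km; Σ(ρt)_A = 51734.55; Σ(ρt)_B = 84334 (in km·kg/m³).
e = (19.25 − 29.8) − (51734.55 − 84334) / 3330 = −0.76 km.

−0.76 km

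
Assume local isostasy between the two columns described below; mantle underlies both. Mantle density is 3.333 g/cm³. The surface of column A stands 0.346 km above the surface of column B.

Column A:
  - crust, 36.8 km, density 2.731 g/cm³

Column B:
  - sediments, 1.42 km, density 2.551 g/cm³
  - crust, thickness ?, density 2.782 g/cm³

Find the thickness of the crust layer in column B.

36.1 km

Take the compensation level at the base of the deeper column (depth z_c below the surface of column A) and equate Σ ρ_i t_i down to z_c; mantle fills any gap and the z_c terms cancel.
Column A: 36.8×2.731 + (z_c − 36.8)×3.333
Column B: 0.346×0 + 1.42×2.551 + x×2.782 + (z_c − 0.346 − 1.42 − x)×3.333
The z_c×3.333 term appears on both sides and cancels. Collect the known terms of each column as K = Σ(ρt)_known − 3.333 × (depth of known layers): K_A = 100.5008 − 3.333×36.8 = −22.1536; K_B = 3.62242 − 3.333×(0.346 + 1.42) = −2.263658.
Balance: K_A = K_B − x×(3.333 − 2.782), so x = (K_B − K_A)/(3.333 − 2.782) = 19.8899/0.551 = 36.1 km.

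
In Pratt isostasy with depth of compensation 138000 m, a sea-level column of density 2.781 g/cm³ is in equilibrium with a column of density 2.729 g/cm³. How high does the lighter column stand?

2630 m

ρ_ref D = ρ (D + h) → h = D (ρ_ref − ρ)/ρ.
h = 138000 m × (2.781 − 2.729)/2.729 = 2630 m.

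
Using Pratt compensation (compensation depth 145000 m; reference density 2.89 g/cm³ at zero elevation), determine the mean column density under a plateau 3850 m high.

2.82 g/cm³

Pratt balance: ρ_ref D = ρ (D + h).
ρ = ρ_ref D/(D + h) = 2.89 × 145000 m/(145000 m + 3850 m) = 2.82 g/cm³.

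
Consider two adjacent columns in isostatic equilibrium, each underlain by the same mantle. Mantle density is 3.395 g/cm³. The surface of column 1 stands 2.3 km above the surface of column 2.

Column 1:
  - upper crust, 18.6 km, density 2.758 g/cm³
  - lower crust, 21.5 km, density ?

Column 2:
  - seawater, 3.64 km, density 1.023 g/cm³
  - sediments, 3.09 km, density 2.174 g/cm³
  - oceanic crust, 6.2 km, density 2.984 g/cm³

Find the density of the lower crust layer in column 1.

2.89 g/cm³

Take the compensation level at the base of the deeper column (depth z_c below the surface of column 1) and equate Σ ρ_i t_i down to z_c; mantle fills any gap and the z_c terms cancel.
Column 1: 18.6×2.758 + 21.5×ρ + (z_c − 40.1)×3.395
Column 2: 2.3×0 + 3.64×1.023 + 3.09×2.174 + 6.2×2.984 + (z_c − 2.3 − 12.93)×3.395
The z_c×3.395 term appears on both sides and cancels. Collect the known terms of each column as K = Σ(ρt)_known − 3.395 × (depth of known layers): K_1 = 51.2988 − 3.395×40.1 = −84.8407; K_2 = 28.94218 − 3.395×(2.3 + 12.93) = −22.76367.
Balance: K_1 + 21.5×ρ = K_2, so ρ = (K_2 − K_1)/21.5 = 62.077/21.5 = 2.89 g/cm³.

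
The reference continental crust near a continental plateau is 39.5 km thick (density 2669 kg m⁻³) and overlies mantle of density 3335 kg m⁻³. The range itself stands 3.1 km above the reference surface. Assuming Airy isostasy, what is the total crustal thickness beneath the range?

55 km

Root depth r = h ρ_c / (ρ_m − ρ_c) = 3.1 km × 2669 / 666 = 12.42 km.
Total thickness = T + h + r = 39.5 km + 3.1 km + 12.42 km = 55 km.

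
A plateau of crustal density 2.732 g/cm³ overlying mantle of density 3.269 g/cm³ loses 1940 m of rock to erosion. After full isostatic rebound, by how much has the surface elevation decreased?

Rebound u = e ρ_c/ρ_m = 1940 m × 2.732/3.269 = 1621 m.
Net surface drop = e − u = 1940 m − 1621 m = e (ρ_m − ρ_c)/ρ_m = 319 m.

319 m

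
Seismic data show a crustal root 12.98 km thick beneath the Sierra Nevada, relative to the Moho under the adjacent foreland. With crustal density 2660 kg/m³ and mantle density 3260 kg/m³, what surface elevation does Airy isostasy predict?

By Archimedes' principle applied to the lithosphere: ρ_c h = (ρ_m − ρ_c) r.
h = r (ρ_m − ρ_c) / ρ_c = 12.98 km × (3260 − 2660) / 2660 = 2.93 km.

2.93 km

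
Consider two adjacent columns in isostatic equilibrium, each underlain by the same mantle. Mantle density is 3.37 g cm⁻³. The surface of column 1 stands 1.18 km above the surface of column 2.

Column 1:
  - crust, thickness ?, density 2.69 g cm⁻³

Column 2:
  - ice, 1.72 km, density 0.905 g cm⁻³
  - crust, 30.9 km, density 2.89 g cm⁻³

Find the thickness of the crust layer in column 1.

Take the compensation level at the base of the deeper column (depth z_c below the surface of column 1) and equate Σ ρ_i t_i down to z_c; mantle fills any gap and the z_c terms cancel.
Column 1: x×2.69 + (z_c − 0 − x)×3.37
Column 2: 1.18×0 + 1.72×0.905 + 30.9×2.89 + (z_c − 1.18 − 32.62)×3.37
The z_c×3.37 term appears on both sides and cancels. Collect the known terms of each column as K = Σ(ρt)_known − 3.37 × (depth of known layers): K_1 = 0 − 3.37×0 = 0; K_2 = 90.8576 − 3.37×(1.18 + 32.62) = −23.0484.
Balance: K_1 − x×(3.37 − 2.69) = K_2, so x = (K_1 − K_2)/(3.37 − 2.69) = 23.0484/0.68 = 33.9 km.

33.9 km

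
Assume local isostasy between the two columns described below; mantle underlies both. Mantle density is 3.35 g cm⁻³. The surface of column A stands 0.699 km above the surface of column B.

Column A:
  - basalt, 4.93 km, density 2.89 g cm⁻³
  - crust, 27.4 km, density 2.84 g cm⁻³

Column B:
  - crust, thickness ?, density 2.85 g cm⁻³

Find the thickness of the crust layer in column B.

Take the compensation level at the base of the deeper column (depth z_c below the surface of column A) and equate Σ ρ_i t_i down to z_c; mantle fills any gap and the z_c terms cancel.
Column A: 4.93×2.89 + 27.4×2.84 + (z_c − 32.33)×3.35
Column B: 0.699×0 + x×2.85 + (z_c − 0.699 − 0 − x)×3.35
The z_c×3.35 term appears on both sides and cancels. Collect the known terms of each column as K = Σ(ρt)_known − 3.35 × (depth of known layers): K_A = 92.0637 − 3.35×32.33 = −16.2418; K_B = 0 − 3.35×(0.699 + 0) = −2.34165.
Balance: K_A = K_B − x×(3.35 − 2.85), so x = (K_B − K_A)/(3.35 − 2.85) = 13.9002/0.5 = 27.8 km.

27.8 km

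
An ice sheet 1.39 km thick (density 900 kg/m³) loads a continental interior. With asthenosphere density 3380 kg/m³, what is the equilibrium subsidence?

For local isostatic compensation: the ice load ρ_ice t is balanced by mantle displaced below, ρ_m s.
s = t ρ_ice / ρ_m = 1.39 km × 900/3380 = 0.37 km.

0.37 km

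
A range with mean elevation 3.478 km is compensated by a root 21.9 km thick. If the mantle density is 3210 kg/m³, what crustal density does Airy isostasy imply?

ρ_c h = (ρ_m − ρ_c) r → ρ_c (h + r) = ρ_m r → ρ_c = ρ_m r / (h + r).
ρ_c = 3210 × 21.9 km / (3.478 km + 21.9 km) = 2770 kg/m³.

2770 kg/m³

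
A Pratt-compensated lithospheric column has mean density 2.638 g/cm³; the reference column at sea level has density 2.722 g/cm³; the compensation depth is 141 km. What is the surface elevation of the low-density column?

ρ_ref D = ρ (D + h) → h = D (ρ_ref − ρ)/ρ.
h = 141 km × (2.722 − 2.638)/2.638 = 4.49 km.

4.49 km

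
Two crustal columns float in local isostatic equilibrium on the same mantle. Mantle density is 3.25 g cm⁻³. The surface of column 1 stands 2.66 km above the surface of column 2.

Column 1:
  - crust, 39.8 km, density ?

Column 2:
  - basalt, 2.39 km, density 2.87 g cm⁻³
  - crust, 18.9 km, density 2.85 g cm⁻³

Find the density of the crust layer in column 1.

2.82 g cm⁻³

Take the compensation level at the base of the deeper column (depth z_c below the surface of column 1) and equate Σ ρ_i t_i down to z_c; mantle fills any gap and the z_c terms cancel.
Column 1: 39.8×ρ + (z_c − 39.8)×3.25
Column 2: 2.66×0 + 2.39×2.87 + 18.9×2.85 + (z_c − 2.66 − 21.29)×3.25
The z_c×3.25 term appears on both sides and cancels. Collect the known terms of each column as K = Σ(ρt)_known − 3.25 × (depth of known layers): K_1 = 0 − 3.25×39.8 = −129.35; K_2 = 60.7243 − 3.25×(2.66 + 21.29) = −17.1132.
Balance: K_1 + 39.8×ρ = K_2, so ρ = (K_2 − K_1)/39.8 = 112.237/39.8 = 2.82 g cm⁻³.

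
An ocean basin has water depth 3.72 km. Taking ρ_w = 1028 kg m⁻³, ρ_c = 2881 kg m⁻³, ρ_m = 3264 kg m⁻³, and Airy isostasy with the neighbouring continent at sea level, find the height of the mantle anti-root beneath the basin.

18 km

Balancing pressure at the compensation depth: replacing crust with seawater at the top is compensated by replacing crust with mantle at the base: d (ρ_c − ρ_w) = a (ρ_m − ρ_c).
a = d (ρ_c − ρ_w)/(ρ_m − ρ_c) = 3.72 km × 1853/383 = 18 km.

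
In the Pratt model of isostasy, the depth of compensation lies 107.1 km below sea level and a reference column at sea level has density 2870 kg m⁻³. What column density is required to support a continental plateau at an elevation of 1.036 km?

2840 kg m⁻³

Pratt balance: ρ_ref D = ρ (D + h).
ρ = ρ_ref D/(D + h) = 2870 × 107.1 km/(107.1 km + 1.036 km) = 2840 kg m⁻³.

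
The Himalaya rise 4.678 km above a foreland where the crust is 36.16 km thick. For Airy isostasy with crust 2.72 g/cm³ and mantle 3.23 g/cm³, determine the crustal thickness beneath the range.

65.8 km

Root depth r = h ρ_c / (ρ_m − ρ_c) = 4.678 km × 2.72 / 0.51 = 24.95 km.
Total thickness = T + h + r = 36.16 km + 4.678 km + 24.95 km = 65.8 km.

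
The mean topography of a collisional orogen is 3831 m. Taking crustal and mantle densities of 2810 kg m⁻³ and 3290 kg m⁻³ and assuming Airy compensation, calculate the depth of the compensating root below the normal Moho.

22400 m

Isostatic balance requires: the weight of the topography is balanced by the buoyancy of the root, ρ_c h = (ρ_m − ρ_c) r.
r = h · ρ_c / (ρ_m − ρ_c) = 3831 m × 2810 / (3290 − 2810) = 22400 m.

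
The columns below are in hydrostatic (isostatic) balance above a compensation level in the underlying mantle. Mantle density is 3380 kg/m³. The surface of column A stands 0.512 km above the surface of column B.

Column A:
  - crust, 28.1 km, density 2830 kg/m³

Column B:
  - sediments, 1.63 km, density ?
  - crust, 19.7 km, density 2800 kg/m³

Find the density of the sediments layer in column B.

Take the compensation level at the base of the deeper column (depth z_c below the surface of column A) and equate Σ ρ_i t_i down to z_c; mantle fills any gap and the z_c terms cancel.
Column A: 28.1×2830 + (z_c − 28.1)×3380
Column B: 0.512×0 + 1.63×ρ + 19.7×2800 + (z_c − 0.512 − 21.33)×3380
The z_c×3380 term appears on both sides and cancels. Collect the known terms of each column as K = Σ(ρt)_known − 3380 × (depth of known layers): K_A = 79523 − 3380×28.1 = −15455; K_B = 55160 − 3380×(0.512 + 21.33) = −18665.96.
Balance: K_A = K_B + 1.63×ρ, so ρ = (K_A − K_B)/1.63 = 3210.96/1.63 = 1970 kg/m³.

1970 kg/m³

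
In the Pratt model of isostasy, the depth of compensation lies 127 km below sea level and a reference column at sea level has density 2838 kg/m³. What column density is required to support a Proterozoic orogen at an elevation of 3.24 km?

2770 kg/m³

Pratt balance: ρ_ref D = ρ (D + h).
ρ = ρ_ref D/(D + h) = 2838 × 127 km/(127 km + 3.24 km) = 2770 kg/m³.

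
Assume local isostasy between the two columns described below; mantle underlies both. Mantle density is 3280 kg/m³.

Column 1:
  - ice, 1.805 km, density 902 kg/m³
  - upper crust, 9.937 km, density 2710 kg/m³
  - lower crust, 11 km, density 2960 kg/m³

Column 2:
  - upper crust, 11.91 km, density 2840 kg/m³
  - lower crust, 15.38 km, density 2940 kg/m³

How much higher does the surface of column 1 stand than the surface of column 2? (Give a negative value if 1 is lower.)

For any compensation level in the mantle, the mantle terms cancel and isostasy reduces to e = (Σt_1 − Σt_2) − (Σ(ρt)_1 − Σ(ρt)_2) / ρ_m.
Σt_1 = 22.742 km; Σt_2 = 27.29 km; Σ(ρt)_1 = 61117.38; Σ(ρt)_2 = 79041.6 (in km·kg/m³).
e = (22.742 − 27.29) − (61117.38 − 79041.6) / 3280 = 0.917 km.

0.917 km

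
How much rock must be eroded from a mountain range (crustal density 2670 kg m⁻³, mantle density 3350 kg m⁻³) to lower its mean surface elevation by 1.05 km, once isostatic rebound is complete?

5.17 km

Net drop Δ = e − u = e − e ρ_c/ρ_m = e (ρ_m − ρ_c)/ρ_m.
e = Δ ρ_m/(ρ_m − ρ_c) = 1.05 km × 3350/680 = 5.17 km.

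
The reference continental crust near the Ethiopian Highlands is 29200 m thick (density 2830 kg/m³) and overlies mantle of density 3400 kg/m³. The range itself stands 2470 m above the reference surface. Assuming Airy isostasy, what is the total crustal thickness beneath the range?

43900 m

Root depth r = h ρ_c / (ρ_m − ρ_c) = 2470 m × 2830 / 570 = 12260 m.
Total thickness = T + h + r = 29200 m + 2470 m + 12260 m = 43900 m.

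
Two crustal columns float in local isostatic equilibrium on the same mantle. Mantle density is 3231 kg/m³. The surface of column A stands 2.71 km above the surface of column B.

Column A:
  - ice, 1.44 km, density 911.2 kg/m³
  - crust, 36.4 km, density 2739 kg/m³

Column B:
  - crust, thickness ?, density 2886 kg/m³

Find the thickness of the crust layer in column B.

36.2 km

Take the compensation level at the base of the deeper column (depth z_c below the surface of column A) and equate Σ ρ_i t_i down to z_c; mantle fills any gap and the z_c terms cancel.
Column A: 1.44×911.2 + 36.4×2739 + (z_c − 37.84)×3231
Column B: 2.71×0 + x×2886 + (z_c − 2.71 − 0 − x)×3231
The z_c×3231 term appears on both sides and cancels. Collect the known terms of each column as K = Σ(ρt)_known − 3231 × (depth of known layers): K_A = 101011.728 − 3231×37.84 = −21249.312; K_B = 0 − 3231×(2.71 + 0) = −8756.01.
Balance: K_A = K_B − x×(3231 − 2886), so x = (K_B − K_A)/(3231 − 2886) = 12493.3/345 = 36.2 km.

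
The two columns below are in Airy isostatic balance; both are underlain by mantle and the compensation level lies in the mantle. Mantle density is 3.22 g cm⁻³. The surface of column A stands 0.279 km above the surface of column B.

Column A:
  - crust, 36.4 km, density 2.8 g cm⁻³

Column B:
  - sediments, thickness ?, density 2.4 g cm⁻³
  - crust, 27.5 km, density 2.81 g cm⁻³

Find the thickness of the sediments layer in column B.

3.8 km

Take the compensation level at the base of the deeper column (depth z_c below the surface of column A) and equate Σ ρ_i t_i down to z_c; mantle fills any gap and the z_c terms cancel.
Column A: 36.4×2.8 + (z_c − 36.4)×3.22
Column B: 0.279×0 + x×2.4 + 27.5×2.81 + (z_c − 0.279 − 27.5 − x)×3.22
The z_c×3.22 term appears on both sides and cancels. Collect the known terms of each column as K = Σ(ρt)_known − 3.22 × (depth of known layers): K_A = 101.92 − 3.22×36.4 = −15.288; K_B = 77.275 − 3.22×(0.279 + 27.5) = −12.17338.
Balance: K_A = K_B − x×(3.22 − 2.4), so x = (K_B − K_A)/(3.22 − 2.4) = 3.11462/0.82 = 3.8 km.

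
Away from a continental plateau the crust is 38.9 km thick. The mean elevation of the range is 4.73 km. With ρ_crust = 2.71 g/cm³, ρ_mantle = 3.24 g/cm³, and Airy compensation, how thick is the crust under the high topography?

Root depth r = h ρ_c / (ρ_m − ρ_c) = 4.73 km × 2.71 / 0.53 = 24.19 km.
Total thickness = T + h + r = 38.9 km + 4.73 km + 24.19 km = 67.8 km.

67.8 km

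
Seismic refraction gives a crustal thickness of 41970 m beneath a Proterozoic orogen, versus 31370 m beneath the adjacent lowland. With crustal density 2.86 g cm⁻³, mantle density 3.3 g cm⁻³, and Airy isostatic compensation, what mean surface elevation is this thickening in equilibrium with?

1410 m

Excess crust Δ = 41970 m − 31370 m = 10600 m, split between elevation h and root r with h + r = Δ.
Airy balance ρ_c h = (ρ_m − ρ_c) r gives r = h ρ_c/(ρ_m − ρ_c), so h (1 + ρ_c/(ρ_m − ρ_c)) = Δ, i.e. h = Δ (ρ_m − ρ_c)/ρ_m.
h = 10600 m × 0.44/3.3 = 1410 m.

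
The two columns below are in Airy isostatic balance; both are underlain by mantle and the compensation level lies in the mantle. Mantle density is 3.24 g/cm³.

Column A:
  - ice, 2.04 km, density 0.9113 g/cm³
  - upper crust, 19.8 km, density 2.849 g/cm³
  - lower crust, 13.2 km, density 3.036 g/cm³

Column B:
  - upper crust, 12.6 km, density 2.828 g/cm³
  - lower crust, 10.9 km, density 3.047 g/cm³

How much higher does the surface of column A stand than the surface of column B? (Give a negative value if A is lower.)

2.44 km

For any compensation level in the mantle, the mantle terms cancel and isostasy reduces to e = (Σt_A − Σt_B) − (Σ(ρt)_A − Σ(ρt)_B) / ρ_m.
Σt_A = 35.04 km; Σt_B = 23.5 km; Σ(ρt)_A = 98.344452; Σ(ρt)_B = 68.8451 (in km·g/cm³).
e = (35.04 − 23.5) − (98.344452 − 68.8451) / 3.24 = 2.44 km.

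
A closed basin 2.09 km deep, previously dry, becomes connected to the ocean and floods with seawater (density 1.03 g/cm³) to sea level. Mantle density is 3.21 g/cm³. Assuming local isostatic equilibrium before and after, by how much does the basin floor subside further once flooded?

After flooding the water column is d + s deep. Its weight must equal the weight of mantle displaced by the extra subsidence s: (d + s) ρ_w = s ρ_m.
s = d ρ_w / (ρ_m − ρ_w) = 2.09 km × 1.03/(3.21 − 1.03) = 0.987 km.

0.987 km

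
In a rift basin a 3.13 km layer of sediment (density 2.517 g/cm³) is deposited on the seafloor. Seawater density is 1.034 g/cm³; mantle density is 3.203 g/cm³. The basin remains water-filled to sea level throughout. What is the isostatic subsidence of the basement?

2.14 km

Submarine loading: the sediment displaces seawater, and the subsidence is in turn flooded, so s (ρ_m − ρ_w) = t (ρ_sed − ρ_w).
s = 3.13 km × (2.517 − 1.034) / (3.203 − 1.034) = 2.14 km.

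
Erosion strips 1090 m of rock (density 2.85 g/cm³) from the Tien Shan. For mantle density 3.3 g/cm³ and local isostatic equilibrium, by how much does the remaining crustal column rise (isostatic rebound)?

Unloading: uplift u = e ρ_c/ρ_m = 1090 m × 2.85/3.3 = 941 m.

941 m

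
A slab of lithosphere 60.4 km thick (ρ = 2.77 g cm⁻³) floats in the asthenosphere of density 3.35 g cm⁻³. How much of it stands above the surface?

Floating equilibrium: submerged depth d = t ρ_obj/ρ_fluid = 60.4 km × 2.77/3.35 = 49.94 km.
Freeboard = t − d = 60.4 km − 49.94 km = 10.5 km.

10.5 km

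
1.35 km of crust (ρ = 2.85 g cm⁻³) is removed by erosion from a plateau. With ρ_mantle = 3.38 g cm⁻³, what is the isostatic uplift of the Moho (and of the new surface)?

1.14 km

Unloading: uplift u = e ρ_c/ρ_m = 1.35 km × 2.85/3.38 = 1.14 km.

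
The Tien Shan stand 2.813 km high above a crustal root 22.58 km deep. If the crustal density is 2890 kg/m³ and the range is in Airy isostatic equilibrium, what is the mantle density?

3250 kg/m³

Airy balance: ρ_c h = (ρ_m − ρ_c) r → ρ_m = ρ_c (1 + h/r).
ρ_m = 2890 × (1 + 2.813 km/22.58 km) = 3250 kg/m³.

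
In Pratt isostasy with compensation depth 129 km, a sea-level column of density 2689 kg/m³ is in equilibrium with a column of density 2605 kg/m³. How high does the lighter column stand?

4.16 km

ρ_ref D = ρ (D + h) → h = D (ρ_ref − ρ)/ρ.
h = 129 km × (2689 − 2605)/2605 = 4.16 km.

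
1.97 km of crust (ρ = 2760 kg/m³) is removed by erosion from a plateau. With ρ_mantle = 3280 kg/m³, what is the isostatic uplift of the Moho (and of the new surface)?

1.66 km

Unloading: uplift u = e ρ_c/ρ_m = 1.97 km × 2760/3280 = 1.66 km.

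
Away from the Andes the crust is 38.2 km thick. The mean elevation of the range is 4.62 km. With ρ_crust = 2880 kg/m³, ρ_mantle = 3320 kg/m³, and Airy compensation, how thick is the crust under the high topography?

73.1 km

Root depth r = h ρ_c / (ρ_m − ρ_c) = 4.62 km × 2880 / 440 = 30.24 km.
Total thickness = T + h + r = 38.2 km + 4.62 km + 30.24 km = 73.1 km.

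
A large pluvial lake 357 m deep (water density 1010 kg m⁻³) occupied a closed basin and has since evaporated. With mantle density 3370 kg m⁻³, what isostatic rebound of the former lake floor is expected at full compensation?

u = d ρ_w/ρ_m = 357 m × 1010/3370 = 107 m.

107 m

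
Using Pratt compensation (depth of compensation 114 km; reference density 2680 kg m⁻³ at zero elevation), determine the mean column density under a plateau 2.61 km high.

Pratt balance: ρ_ref D = ρ (D + h).
ρ = ρ_ref D/(D + h) = 2680 × 114 km/(114 km + 2.61 km) = 2620 kg m⁻³.

2620 kg m⁻³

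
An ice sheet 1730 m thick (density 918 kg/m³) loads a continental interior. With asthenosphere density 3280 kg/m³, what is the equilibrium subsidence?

For local isostatic compensation: the ice load ρ_ice t is balanced by mantle displaced below, ρ_m s.
s = t ρ_ice / ρ_m = 1730 m × 918/3280 = 484 m.

484 m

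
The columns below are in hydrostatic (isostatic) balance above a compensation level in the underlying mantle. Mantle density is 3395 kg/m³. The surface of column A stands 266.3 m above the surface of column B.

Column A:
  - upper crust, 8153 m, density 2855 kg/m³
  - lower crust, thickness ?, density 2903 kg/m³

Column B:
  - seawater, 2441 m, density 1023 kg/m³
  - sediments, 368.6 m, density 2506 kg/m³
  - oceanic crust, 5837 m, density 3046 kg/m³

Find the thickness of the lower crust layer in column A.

Take the compensation level at the base of the deeper column (depth z_c below the surface of column A) and equate Σ ρ_i t_i down to z_c; mantle fills any gap and the z_c terms cancel.
Column A: 8153×2855 + x×2903 + (z_c − 8153 − x)×3395
Column B: 266.3×0 + 2441×1023 + 368.6×2506 + 5837×3046 + (z_c − 266.3 − 8646.6)×3395
The z_c×3395 term appears on both sides and cancels. Collect the known terms of each column as K = Σ(ρt)_known − 3395 × (depth of known layers): K_A = 23276815 − 3395×8153 = −4402620; K_B = 21200356.6 − 3395×(266.3 + 8646.6) = −9058938.9.
Balance: K_A − x×(3395 − 2903) = K_B, so x = (K_A − K_B)/(3395 − 2903) = 4656320/492 = 9460 m.

9460 m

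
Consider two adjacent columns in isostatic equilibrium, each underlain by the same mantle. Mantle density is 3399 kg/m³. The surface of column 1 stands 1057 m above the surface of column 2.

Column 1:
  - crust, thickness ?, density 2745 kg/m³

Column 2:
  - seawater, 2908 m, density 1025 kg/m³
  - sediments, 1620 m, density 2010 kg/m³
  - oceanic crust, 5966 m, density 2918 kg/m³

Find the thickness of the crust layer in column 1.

23900 m

Take the compensation level at the base of the deeper column (depth z_c below the surface of column 1) and equate Σ ρ_i t_i down to z_c; mantle fills any gap and the z_c terms cancel.
Column 1: x×2745 + (z_c − 0 − x)×3399
Column 2: 1057×0 + 2908×1025 + 1620×2010 + 5966×2918 + (z_c − 1057 − 10494)×3399
The z_c×3399 term appears on both sides and cancels. Collect the known terms of each column as K = Σ(ρt)_known − 3399 × (depth of known layers): K_1 = 0 − 3399×0 = 0; K_2 = 23645688 − 3399×(1057 + 10494) = −15616161.
Balance: K_1 − x×(3399 − 2745) = K_2, so x = (K_1 − K_2)/(3399 − 2745) = 15616200/654 = 23900 m.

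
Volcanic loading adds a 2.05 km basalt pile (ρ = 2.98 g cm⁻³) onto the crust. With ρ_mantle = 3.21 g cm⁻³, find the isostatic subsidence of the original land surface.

1.9 km

Subaerial loading: s = t ρ_load / ρ_m.
s = 2.05 km × 2.98/3.21 = 1.9 km.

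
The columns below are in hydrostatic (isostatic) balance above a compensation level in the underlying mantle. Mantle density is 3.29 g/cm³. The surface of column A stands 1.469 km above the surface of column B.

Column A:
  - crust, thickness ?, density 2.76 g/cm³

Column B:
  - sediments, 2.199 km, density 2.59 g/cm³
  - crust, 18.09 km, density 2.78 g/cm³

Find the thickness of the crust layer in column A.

Take the compensation level at the base of the deeper column (depth z_c below the surface of column A) and equate Σ ρ_i t_i down to z_c; mantle fills any gap and the z_c terms cancel.
Column A: x×2.76 + (z_c − 0 − x)×3.29
Column B: 1.469×0 + 2.199×2.59 + 18.09×2.78 + (z_c − 1.469 − 20.289)×3.29
The z_c×3.29 term appears on both sides and cancels. Collect the known terms of each column as K = Σ(ρt)_known − 3.29 × (depth of known layers): K_A = 0 − 3.29×0 = 0; K_B = 55.98561 − 3.29×(1.469 + 20.289) = −15.59821.
Balance: K_A − x×(3.29 − 2.76) = K_B, so x = (K_A − K_B)/(3.29 − 2.76) = 15.5982/0.53 = 29.4 km.

29.4 km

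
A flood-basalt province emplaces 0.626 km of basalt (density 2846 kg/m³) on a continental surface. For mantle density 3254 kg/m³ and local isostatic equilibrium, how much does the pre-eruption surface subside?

Subaerial loading: s = t ρ_load / ρ_m.
s = 0.626 km × 2846/3254 = 0.548 km.

0.548 km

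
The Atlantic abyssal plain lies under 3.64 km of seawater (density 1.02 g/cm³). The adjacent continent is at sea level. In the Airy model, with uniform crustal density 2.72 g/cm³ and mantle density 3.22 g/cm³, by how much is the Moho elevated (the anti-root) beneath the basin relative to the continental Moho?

12.4 km

Equating mass per unit area of the two columns: replacing crust with seawater at the top is compensated by replacing crust with mantle at the base: d (ρ_c − ρ_w) = a (ρ_m − ρ_c).
a = d (ρ_c − ρ_w)/(ρ_m − ρ_c) = 3.64 km × 1.7/0.5 = 12.4 km.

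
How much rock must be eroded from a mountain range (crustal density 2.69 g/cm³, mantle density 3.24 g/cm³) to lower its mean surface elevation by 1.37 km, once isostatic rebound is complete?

Net drop Δ = e − u = e − e ρ_c/ρ_m = e (ρ_m − ρ_c)/ρ_m.
e = Δ ρ_m/(ρ_m − ρ_c) = 1.37 km × 3.24/0.55 = 8.07 km.

8.07 km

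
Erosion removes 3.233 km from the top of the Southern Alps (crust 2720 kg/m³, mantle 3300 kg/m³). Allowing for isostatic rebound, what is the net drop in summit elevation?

Rebound u = e ρ_c/ρ_m = 3.233 km × 2720/3300 = 2.665 km.
Net surface drop = e − u = 3.233 km − 2.665 km = e (ρ_m − ρ_c)/ρ_m = 0.568 km.

0.568 km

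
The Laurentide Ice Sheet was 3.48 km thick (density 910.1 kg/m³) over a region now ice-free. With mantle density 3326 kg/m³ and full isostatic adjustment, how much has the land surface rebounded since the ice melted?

0.952 km

Removing the load lets mantle flow back in; uplift u satisfies ρ_ice t = ρ_m u.
u = t ρ_ice/ρ_m = 3.48 km × 910.1/3326 = 0.952 km.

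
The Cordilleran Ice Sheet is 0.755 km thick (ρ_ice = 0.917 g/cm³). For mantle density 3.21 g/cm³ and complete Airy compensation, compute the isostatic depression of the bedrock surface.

By Archimedes' principle applied to the lithosphere: the ice load ρ_ice t is balanced by mantle displaced below, ρ_m s.
s = t ρ_ice / ρ_m = 0.755 km × 0.917/3.21 = 0.216 km.

0.216 km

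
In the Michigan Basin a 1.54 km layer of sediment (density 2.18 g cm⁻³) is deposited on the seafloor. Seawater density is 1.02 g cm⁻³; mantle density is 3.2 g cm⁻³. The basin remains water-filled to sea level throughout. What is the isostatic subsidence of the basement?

0.819 km

Submarine loading: the sediment displaces seawater, and the subsidence is in turn flooded, so s (ρ_m − ρ_w) = t (ρ_sed − ρ_w).
s = 1.54 km × (2.18 − 1.02) / (3.2 − 1.02) = 0.819 km.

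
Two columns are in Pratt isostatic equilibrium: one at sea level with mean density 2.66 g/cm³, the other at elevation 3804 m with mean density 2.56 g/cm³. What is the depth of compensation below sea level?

ρ_ref D = ρ (D + h) → D (ρ_ref − ρ) = ρ h.
D = ρ h/(ρ_ref − ρ) = 2.56 × 3804 m/(2.66 − 2.56) = 97400 m.

97400 m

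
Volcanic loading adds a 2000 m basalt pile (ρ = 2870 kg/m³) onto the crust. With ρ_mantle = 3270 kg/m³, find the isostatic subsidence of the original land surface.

1760 m

Subaerial loading: s = t ρ_load / ρ_m.
s = 2000 m × 2870/3270 = 1760 m.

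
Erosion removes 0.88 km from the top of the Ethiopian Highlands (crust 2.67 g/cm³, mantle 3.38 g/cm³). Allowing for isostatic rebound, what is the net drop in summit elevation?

Rebound u = e ρ_c/ρ_m = 0.88 km × 2.67/3.38 = 0.6951 km.
Net surface drop = e − u = 0.88 km − 0.6951 km = e (ρ_m − ρ_c)/ρ_m = 0.185 km.

0.185 km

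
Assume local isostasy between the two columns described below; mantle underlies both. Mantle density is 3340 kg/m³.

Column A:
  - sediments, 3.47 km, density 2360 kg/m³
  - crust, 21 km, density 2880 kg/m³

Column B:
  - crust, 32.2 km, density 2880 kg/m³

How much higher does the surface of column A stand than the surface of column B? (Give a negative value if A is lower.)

For any compensation level in the mantle, the mantle terms cancel and isostasy reduces to e = (Σt_A − Σt_B) − (Σ(ρt)_A − Σ(ρt)_B) / ρ_m.
Σt_A = 24.47 km; Σt_B = 32.2 km; Σ(ρt)_A = 68669.2; Σ(ρt)_B = 92736 (in km·kg/m³).
e = (24.47 − 32.2) − (68669.2 − 92736) / 3340 = −0.524 km.

−0.524 km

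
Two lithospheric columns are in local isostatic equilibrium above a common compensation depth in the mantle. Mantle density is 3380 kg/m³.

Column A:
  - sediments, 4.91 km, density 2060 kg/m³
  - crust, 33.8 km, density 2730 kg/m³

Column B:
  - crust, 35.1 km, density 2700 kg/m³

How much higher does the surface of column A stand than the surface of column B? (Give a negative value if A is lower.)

For any compensation level in the mantle, the mantle terms cancel and isostasy reduces to e = (Σt_A − Σt_B) − (Σ(ρt)_A − Σ(ρt)_B) / ρ_m.
Σt_A = 38.71 km; Σt_B = 35.1 km; Σ(ρt)_A = 102388.6; Σ(ρt)_B = 94770 (in km·kg/m³).
e = (38.71 − 35.1) − (102388.6 − 94770) / 3380 = 1.36 km.

1.36 km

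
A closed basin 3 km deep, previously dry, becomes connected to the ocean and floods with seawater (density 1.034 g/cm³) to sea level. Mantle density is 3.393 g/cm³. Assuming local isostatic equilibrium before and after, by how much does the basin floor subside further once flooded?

1.31 km

After flooding the water column is d + s deep. Its weight must equal the weight of mantle displaced by the extra subsidence s: (d + s) ρ_w = s ρ_m.
s = d ρ_w / (ρ_m − ρ_w) = 3 km × 1.034/(3.393 − 1.034) = 1.31 km.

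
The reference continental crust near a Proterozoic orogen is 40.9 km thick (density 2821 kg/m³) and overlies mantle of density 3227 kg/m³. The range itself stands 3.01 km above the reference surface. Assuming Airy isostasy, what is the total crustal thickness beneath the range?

Root depth r = h ρ_c / (ρ_m − ρ_c) = 3.01 km × 2821 / 406 = 20.91 km.
Total thickness = T + h + r = 40.9 km + 3.01 km + 20.91 km = 64.8 km.

64.8 km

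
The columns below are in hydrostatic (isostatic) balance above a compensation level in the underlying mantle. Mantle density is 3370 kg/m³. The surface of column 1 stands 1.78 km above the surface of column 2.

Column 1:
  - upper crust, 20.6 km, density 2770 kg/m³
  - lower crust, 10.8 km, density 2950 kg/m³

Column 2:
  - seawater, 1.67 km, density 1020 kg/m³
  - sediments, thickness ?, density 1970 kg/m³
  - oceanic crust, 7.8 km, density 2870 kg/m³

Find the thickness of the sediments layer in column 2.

2.19 km

Take the compensation level at the base of the deeper column (depth z_c below the surface of column 1) and equate Σ ρ_i t_i down to z_c; mantle fills any gap and the z_c terms cancel.
Column 1: 20.6×2770 + 10.8×2950 + (z_c − 31.4)×3370
Column 2: 1.78×0 + 1.67×1020 + x×1970 + 7.8×2870 + (z_c − 1.78 − 9.47 − x)×3370
The z_c×3370 term appears on both sides and cancels. Collect the known terms of each column as K = Σ(ρt)_known − 3370 × (depth of known layers): K_1 = 88922 − 3370×31.4 = −16896; K_2 = 24089.4 − 3370×(1.78 + 9.47) = −13823.1.
Balance: K_1 = K_2 − x×(3370 − 1970), so x = (K_2 − K_1)/(3370 − 1970) = 3072.9/1400 = 2.19 km.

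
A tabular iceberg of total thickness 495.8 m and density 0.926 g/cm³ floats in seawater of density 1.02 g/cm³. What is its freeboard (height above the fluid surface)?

45.7 m

Floating equilibrium: submerged depth d = t ρ_obj/ρ_fluid = 495.8 m × 0.926/1.02 = 450.1 m.
Freeboard = t − d = 495.8 m − 450.1 m = 45.7 m.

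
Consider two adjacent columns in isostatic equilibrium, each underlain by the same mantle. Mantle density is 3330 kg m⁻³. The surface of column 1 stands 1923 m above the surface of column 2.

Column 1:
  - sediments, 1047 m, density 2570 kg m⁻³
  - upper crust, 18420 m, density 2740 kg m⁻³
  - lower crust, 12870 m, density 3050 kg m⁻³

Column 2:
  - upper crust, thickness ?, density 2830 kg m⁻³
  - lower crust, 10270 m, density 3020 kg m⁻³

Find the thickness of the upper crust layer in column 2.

11400 m

Take the compensation level at the base of the deeper column (depth z_c below the surface of column 1) and equate Σ ρ_i t_i down to z_c; mantle fills any gap and the z_c terms cancel.
Column 1: 1047×2570 + 18420×2740 + 12870×3050 + (z_c − 32337)×3330
Column 2: 1923×0 + x×2830 + 10270×3020 + (z_c − 1923 − 10270 − x)×3330
The z_c×3330 term appears on both sides and cancels. Collect the known terms of each column as K = Σ(ρt)_known − 3330 × (depth of known layers): K_1 = 92415090 − 3330×32337 = −15267120; K_2 = 31015400 − 3330×(1923 + 10270) = −9587290.
Balance: K_1 = K_2 − x×(3330 − 2830), so x = (K_2 − K_1)/(3330 − 2830) = 5679830/500 = 11400 m.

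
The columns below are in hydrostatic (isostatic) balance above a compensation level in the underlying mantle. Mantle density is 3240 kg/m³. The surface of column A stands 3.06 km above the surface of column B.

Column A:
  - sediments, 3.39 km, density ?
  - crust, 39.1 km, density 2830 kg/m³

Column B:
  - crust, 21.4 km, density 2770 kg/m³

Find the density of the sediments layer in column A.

2080 kg/m³

Take the compensation level at the base of the deeper column (depth z_c below the surface of column A) and equate Σ ρ_i t_i down to z_c; mantle fills any gap and the z_c terms cancel.
Column A: 3.39×ρ + 39.1×2830 + (z_c − 42.49)×3240
Column B: 3.06×0 + 21.4×2770 + (z_c − 3.06 − 21.4)×3240
The z_c×3240 term appears on both sides and cancels. Collect the known terms of each column as K = Σ(ρt)_known − 3240 × (depth of known layers): K_A = 110653 − 3240×42.49 = −27014.6; K_B = 59278 − 3240×(3.06 + 21.4) = −19972.4.
Balance: K_A + 3.39×ρ = K_B, so ρ = (K_B − K_A)/3.39 = 7042.2/3.39 = 2080 kg/m³.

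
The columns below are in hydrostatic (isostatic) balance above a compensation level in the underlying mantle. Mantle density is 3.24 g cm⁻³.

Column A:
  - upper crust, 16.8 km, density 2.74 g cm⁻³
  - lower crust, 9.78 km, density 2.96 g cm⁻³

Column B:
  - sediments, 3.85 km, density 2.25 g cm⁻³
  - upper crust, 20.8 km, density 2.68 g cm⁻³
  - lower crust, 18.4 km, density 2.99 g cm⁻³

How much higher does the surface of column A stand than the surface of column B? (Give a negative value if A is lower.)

−2.75 km

For any compensation level in the mantle, the mantle terms cancel and isostasy reduces to e = (Σt_A − Σt_B) − (Σ(ρt)_A − Σ(ρt)_B) / ρ_m.
Σt_A = 26.58 km; Σt_B = 43.05 km; Σ(ρt)_A = 74.9808; Σ(ρt)_B = 119.4225 (in km·g cm⁻³).
e = (26.58 − 43.05) − (74.9808 − 119.4225) / 3.24 = −2.75 km.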